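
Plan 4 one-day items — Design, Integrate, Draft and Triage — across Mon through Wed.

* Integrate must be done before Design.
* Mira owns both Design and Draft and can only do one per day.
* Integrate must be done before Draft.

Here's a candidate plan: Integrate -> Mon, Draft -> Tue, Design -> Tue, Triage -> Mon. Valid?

Invalid. Mira owns both Design and Draft and can only do one per day.

Integrate must be done before Design — holds.
Integrate must be done before Draft — holds.
Mira owns both Design and Draft and can only do one per day — violated.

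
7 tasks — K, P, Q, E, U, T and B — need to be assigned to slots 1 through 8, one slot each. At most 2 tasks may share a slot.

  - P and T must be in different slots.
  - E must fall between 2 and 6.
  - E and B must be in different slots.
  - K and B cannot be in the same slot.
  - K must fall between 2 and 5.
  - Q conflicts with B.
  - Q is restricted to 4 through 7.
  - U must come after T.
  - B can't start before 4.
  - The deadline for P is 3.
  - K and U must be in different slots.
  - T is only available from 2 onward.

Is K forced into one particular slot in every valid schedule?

No

K can be 2 (e.g. E in 2, Q in 4, B in 5, K in 2, T in 3, U in 4, P in 1) or 3 (e.g. Q in 4, K in 3, B in 5, E in 2, P in 1, U in 4, T in 2).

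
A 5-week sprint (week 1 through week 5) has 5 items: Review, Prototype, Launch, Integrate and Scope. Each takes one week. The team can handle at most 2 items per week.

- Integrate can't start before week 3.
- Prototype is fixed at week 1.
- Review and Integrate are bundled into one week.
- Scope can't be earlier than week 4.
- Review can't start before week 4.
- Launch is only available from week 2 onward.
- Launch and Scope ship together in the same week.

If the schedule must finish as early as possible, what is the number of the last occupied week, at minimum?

With at most 2 per week and 5 tasks, at least 3 weeks are needed.
Review can't be placed before week 4, so the schedule must run through at least week 4.
Could 4 weeks be enough, i.e. nothing placed later than week 4? No: Review's window within 4 weeks is {week 4}; Launch's window within 4 weeks is {week 2, week 3, week 4}; Integrate's window within 4 weeks is {week 3, week 4}; Scope's window within 4 weeks is {week 4}; Integrate must be in the same week as Review (in {week 4}) → {week 4}; Launch must be in the same week as Scope (in {week 4}) → {week 4}; that puts Review, Launch, Integrate and Scope all in week 4 — more than 2 per week.
So 4 weeks is not enough.
5 works (last occupied week: week 5): for example Launch in week 5; Review in week 4; Integrate in week 4; Scope in week 5; Prototype in week 1.

week 5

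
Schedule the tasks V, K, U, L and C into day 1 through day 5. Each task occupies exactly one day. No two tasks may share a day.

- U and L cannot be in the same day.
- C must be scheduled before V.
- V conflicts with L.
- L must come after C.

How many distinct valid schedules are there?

Splitting on V: it can be day 2 (6), day 3 (10), day 4 (12), day 5 (12). Listing each branch's schedules as (K, U, L, C) by day number:
V=day 2: (3,4,5,1) (3,5,4,1) (4,3,5,1) (4,5,3,1) (5,3,4,1) (5,4,3,1) — 6.
V=day 3: (1,4,5,2) (1,5,4,2) (2,4,5,1) (2,5,4,1) (4,1,5,2) (4,2,5,1) (4,5,2,1) (5,1,4,2) (5,2,4,1) (5,4,2,1) — 10.
V=day 4: (1,2,5,3) (1,3,5,2) (1,5,3,2) (2,1,5,3) (2,3,5,1) (2,5,3,1) (3,1,5,2) (3,2,5,1) (3,5,2,1) (5,1,3,2) (5,2,3,1) (5,3,2,1) — 12.
V=day 5: (1,2,4,3) (1,3,4,2) (1,4,3,2) (2,1,4,3) (2,3,4,1) (2,4,3,1) (3,1,4,2) (3,2,4,1) (3,4,2,1) (4,1,3,2) (4,2,3,1) (4,3,2,1) — 12.
Summing: 6 + 10 + 12 + 12 = 40.

40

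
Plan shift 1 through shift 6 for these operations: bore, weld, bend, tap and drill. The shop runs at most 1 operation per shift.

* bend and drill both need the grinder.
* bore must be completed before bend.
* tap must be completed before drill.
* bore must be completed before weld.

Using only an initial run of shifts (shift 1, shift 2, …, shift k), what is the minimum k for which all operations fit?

5

The precedence chain requires at least 2 distinct shifts.
With at most 1 per shift and 5 operations, at least 5 shifts are needed.
5 works (last occupied shift: shift 5): for example bore -> shift 1, drill -> shift 5, bend -> shift 3, tap -> shift 4, weld -> shift 2.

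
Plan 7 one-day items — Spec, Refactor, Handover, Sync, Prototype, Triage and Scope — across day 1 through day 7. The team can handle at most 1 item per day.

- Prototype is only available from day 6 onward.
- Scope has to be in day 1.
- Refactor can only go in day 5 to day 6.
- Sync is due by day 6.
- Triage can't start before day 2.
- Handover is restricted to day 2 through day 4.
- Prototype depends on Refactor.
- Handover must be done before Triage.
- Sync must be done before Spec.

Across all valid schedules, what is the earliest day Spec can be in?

Precedence pushes Spec to at least day 2.
Spec at day 3 is achievable: Triage=day 7, Prototype=day 6, Scope=day 1, Sync=day 2, Refactor=day 5, Handover=day 4, Spec=day 3.
Nothing earlier works — the capacity limit rule out every day before day 3.

day 3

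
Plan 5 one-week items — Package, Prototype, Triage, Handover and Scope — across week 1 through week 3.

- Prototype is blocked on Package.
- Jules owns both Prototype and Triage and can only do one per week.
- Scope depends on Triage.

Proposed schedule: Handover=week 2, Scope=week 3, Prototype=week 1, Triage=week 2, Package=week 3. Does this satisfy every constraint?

Invalid. Prototype is blocked on Package.

Prototype is blocked on Package — violated.
Scope depends on Triage — holds.
Jules owns both Prototype and Triage and can only do one per week — holds.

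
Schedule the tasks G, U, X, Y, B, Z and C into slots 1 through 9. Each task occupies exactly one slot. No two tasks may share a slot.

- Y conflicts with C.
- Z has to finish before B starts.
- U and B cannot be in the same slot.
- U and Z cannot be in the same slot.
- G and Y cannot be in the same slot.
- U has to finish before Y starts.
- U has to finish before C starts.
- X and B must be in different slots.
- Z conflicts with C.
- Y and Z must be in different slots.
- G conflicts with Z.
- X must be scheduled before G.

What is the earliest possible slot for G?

Precedence pushes G to at least 2.
G at 2 is achievable: X -> 1, B -> 6, C -> 7, G -> 2, Z -> 5, U -> 3, Y -> 4.

2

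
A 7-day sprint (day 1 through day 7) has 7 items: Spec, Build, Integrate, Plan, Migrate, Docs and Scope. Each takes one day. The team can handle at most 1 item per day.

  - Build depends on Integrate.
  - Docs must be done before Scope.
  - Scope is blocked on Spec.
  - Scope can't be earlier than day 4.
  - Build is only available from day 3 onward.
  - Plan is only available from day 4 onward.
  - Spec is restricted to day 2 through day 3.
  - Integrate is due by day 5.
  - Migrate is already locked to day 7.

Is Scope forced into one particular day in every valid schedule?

Scope can be day 4 (e.g. Plan -> day 5, Build -> day 6, Scope -> day 4, Migrate -> day 7, Integrate -> day 1, Spec -> day 2, Docs -> day 3) or day 5 (e.g. Spec=day 2; Scope=day 5; Migrate=day 7; Build=day 6; Integrate=day 1; Docs=day 3; Plan=day 4).

No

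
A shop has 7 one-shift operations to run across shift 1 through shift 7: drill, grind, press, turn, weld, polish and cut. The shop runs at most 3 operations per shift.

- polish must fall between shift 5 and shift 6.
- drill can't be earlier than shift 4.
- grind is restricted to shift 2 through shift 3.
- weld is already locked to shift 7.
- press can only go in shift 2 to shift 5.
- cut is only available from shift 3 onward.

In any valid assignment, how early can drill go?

Drill is available from shift 4.
drill at shift 4 is achievable: cut in shift 3, grind in shift 2, turn in shift 1, weld in shift 7, polish in shift 5, drill in shift 4, press in shift 2.

shift 4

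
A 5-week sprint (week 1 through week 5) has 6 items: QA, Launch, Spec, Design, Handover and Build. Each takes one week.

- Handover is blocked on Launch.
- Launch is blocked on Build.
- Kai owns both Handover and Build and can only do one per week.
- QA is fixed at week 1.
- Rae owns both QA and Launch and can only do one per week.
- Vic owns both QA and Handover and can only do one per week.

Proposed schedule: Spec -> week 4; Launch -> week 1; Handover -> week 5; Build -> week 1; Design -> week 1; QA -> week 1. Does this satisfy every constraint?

Handover is blocked on Launch — holds.
Vic owns both QA and Handover and can only do one per week — holds.
Launch is blocked on Build — violated.
Rae owns both QA and Launch and can only do one per week — violated.
Kai owns both Handover and Build and can only do one per week — holds.
QA is fixed at week 1 — holds.

No. Rae owns both QA and Launch and can only do one per week is not satisfied.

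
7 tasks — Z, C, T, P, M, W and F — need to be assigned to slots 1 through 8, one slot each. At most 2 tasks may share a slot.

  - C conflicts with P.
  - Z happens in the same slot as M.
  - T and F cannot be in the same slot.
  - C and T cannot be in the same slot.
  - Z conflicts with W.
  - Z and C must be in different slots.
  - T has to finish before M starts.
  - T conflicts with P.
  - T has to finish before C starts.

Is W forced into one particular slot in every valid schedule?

No

W can be 1 (e.g. Z -> 3, F -> 2, W -> 1, C -> 2, M -> 3, T -> 1, P -> 4) or 2 (e.g. F in 4; C in 2; Z in 3; P in 4; T in 1; M in 3; W in 2).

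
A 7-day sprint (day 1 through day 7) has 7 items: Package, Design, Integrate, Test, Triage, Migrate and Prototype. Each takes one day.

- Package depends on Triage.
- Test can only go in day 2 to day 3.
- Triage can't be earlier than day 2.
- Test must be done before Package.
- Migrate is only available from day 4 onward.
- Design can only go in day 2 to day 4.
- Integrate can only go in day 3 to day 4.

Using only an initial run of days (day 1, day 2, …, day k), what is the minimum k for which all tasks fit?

The precedence chain requires at least 2 distinct days.
Migrate can't be placed before day 4, so the schedule must run through at least day 4.
4 works (last occupied day: day 4): for example Package -> day 3; Test -> day 2; Integrate -> day 3; Migrate -> day 4; Triage -> day 2; Design -> day 2; Prototype -> day 1.

4 days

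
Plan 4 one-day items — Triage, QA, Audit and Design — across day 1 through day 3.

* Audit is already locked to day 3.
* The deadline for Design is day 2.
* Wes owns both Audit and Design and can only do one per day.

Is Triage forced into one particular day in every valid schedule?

No

Triage can be day 1 (e.g. Design in day 1; Triage in day 1; QA in day 1; Audit in day 3) or day 2 (e.g. Audit in day 3; Design in day 1; QA in day 1; Triage in day 2).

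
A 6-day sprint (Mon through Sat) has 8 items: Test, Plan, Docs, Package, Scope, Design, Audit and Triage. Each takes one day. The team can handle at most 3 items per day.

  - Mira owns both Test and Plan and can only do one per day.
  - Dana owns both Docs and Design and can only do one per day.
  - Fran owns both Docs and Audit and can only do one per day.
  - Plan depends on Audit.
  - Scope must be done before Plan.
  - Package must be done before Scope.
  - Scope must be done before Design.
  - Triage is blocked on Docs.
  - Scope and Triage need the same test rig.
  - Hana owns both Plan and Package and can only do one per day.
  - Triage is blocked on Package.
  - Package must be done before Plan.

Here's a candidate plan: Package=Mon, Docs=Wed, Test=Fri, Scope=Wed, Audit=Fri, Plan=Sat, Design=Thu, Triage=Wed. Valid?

Dana owns both Docs and Design and can only do one per day — holds.
Hana owns both Plan and Package and can only do one per day — holds.
Triage is blocked on Package — holds.
Plan depends on Audit — holds.
Fran owns both Docs and Audit and can only do one per day — holds.
Scope must be done before Design — holds.
Scope and Triage need the same test rig — violated.
Package must be done before Scope — holds.
Package must be done before Plan — holds.
Mira owns both Test and Plan and can only do one per day — holds.
Triage is blocked on Docs — violated.
Scope must be done before Plan — holds.
The team can handle at most 3 items per day — holds.

Invalid. Scope and Triage need the same test rig.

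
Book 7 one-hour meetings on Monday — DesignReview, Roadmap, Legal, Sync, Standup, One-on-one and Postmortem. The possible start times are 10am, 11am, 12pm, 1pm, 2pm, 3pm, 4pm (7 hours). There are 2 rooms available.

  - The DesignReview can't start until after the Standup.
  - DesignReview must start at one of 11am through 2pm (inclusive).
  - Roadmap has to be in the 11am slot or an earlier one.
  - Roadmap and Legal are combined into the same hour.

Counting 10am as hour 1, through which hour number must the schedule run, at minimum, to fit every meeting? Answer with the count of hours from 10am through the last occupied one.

The precedence chain requires at least 2 distinct hours.
With at most 2 per hour and 7 meetings, at least 4 hours are needed.
4 works (last occupied hour: 1pm): for example DesignReview=12pm; Sync=11am; Roadmap=10am; Postmortem=1pm; Standup=11am; Legal=10am; One-on-one=12pm.

4 hours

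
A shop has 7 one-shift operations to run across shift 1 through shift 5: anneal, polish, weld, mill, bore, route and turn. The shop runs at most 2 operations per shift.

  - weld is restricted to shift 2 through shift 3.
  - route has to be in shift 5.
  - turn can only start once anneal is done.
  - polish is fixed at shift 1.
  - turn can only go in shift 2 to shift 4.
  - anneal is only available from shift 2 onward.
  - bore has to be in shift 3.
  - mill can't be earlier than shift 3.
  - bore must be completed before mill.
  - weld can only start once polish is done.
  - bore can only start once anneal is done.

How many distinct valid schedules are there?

Splitting on weld: it can be shift 2 (4), shift 3 (2). Listing each branch's schedules as (anneal, polish, mill, bore, route, turn) by shift number:
weld=shift 2: (2,1,4,3,5,3) (2,1,4,3,5,4) (2,1,5,3,5,3) (2,1,5,3,5,4) — 4.
weld=shift 3: (2,1,4,3,5,4) (2,1,5,3,5,4) — 2.
Summing: 4 + 2 = 6.

6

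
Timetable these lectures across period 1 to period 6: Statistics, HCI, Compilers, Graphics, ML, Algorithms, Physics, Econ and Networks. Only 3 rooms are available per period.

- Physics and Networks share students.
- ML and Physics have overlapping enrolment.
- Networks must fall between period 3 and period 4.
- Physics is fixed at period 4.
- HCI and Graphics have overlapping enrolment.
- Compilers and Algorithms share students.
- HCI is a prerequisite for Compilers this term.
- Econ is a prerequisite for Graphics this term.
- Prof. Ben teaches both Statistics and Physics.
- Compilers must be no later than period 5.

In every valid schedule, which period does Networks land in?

period 3

Networks's window is period 3–period 4.
Physics is fixed at period 4, and Networks can't share a period with Physics.
So Networks must be period 3.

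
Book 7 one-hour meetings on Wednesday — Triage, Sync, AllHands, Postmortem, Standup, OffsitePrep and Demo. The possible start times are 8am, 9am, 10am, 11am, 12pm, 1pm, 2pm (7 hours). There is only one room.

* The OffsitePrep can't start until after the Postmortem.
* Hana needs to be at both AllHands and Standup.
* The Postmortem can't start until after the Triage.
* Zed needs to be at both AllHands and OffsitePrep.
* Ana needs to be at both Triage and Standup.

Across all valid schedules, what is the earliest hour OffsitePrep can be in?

Precedence pushes OffsitePrep to at least 10am.
OffsitePrep at 10am is achievable: AllHands in 12pm, Sync in 11am, Demo in 2pm, Standup in 1pm, Triage in 8am, Postmortem in 9am, OffsitePrep in 10am.

10am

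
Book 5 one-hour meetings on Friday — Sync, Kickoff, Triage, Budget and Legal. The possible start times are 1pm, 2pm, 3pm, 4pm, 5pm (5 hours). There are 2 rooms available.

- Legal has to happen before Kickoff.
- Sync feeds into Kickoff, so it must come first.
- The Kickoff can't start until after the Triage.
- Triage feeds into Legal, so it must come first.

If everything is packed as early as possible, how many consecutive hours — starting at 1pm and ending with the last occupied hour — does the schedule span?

3 hours

The precedence chain requires at least 3 distinct hours.
With at most 2 per hour and 5 meetings, at least 3 hours are needed.
3 works (last occupied hour: 3pm): for example Legal in 2pm; Triage in 1pm; Budget in 2pm; Kickoff in 3pm; Sync in 1pm.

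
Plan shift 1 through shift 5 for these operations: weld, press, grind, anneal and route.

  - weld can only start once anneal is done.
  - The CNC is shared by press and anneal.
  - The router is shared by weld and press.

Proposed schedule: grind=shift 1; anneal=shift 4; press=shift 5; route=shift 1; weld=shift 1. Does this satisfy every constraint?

The CNC is shared by press and anneal — holds.
weld can only start once anneal is done — violated.
The router is shared by weld and press — holds.

No — it violates: weld can only start once anneal is done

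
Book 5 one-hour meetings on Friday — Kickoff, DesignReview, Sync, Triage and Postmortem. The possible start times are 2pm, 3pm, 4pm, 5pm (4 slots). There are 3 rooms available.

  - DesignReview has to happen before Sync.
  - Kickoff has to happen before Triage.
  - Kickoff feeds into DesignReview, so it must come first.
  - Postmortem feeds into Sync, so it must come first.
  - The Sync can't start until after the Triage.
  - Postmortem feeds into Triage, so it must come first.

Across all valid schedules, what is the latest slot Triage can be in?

4pm

Precedence pushes Triage to at least 3pm; downstream work caps Triage at 4pm.
Triage at 4pm is achievable: Postmortem -> 2pm; Kickoff -> 2pm; Sync -> 5pm; DesignReview -> 3pm; Triage -> 4pm.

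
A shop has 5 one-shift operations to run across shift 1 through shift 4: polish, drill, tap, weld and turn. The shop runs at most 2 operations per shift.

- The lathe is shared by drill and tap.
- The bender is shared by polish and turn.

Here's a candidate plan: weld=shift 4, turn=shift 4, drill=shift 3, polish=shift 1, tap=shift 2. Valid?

The bender is shared by polish and turn — holds.
The lathe is shared by drill and tap — holds.
The shop runs at most 2 operations per shift — holds.

Valid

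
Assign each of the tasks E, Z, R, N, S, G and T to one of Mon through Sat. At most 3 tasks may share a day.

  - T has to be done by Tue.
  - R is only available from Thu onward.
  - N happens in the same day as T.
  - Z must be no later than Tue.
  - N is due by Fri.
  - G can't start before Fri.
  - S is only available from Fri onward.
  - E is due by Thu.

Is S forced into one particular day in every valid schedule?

No

S can be Fri (e.g. N in Mon, R in Thu, T in Mon, E in Tue, Z in Mon, S in Fri, G in Fri) or Sat (e.g. S in Sat, G in Fri, T in Mon, Z in Mon, R in Thu, N in Mon, E in Tue).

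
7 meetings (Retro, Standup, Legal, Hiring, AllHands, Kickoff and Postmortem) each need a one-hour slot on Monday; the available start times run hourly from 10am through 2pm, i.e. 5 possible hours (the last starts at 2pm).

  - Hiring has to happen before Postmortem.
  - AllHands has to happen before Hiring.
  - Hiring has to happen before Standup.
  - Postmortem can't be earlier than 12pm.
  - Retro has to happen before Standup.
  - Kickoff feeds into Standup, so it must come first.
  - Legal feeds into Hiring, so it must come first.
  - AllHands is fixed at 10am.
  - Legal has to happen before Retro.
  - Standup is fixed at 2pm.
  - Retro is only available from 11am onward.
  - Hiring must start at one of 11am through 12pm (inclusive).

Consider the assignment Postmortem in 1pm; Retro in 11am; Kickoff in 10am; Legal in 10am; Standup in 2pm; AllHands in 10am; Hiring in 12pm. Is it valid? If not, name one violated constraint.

Yes, all constraints hold

Retro has to happen before Standup — holds.
Postmortem can't be earlier than 12pm — holds.
Kickoff feeds into Standup, so it must come first — holds.
Standup is fixed at 2pm — holds.
Legal feeds into Hiring, so it must come first — holds.
Hiring must start at one of 11am through 12pm (inclusive) — holds.
Hiring has to happen before Standup — holds.
Retro is only available from 11am onward — holds.
AllHands is fixed at 10am — holds.
Legal has to happen before Retro — holds.
AllHands has to happen before Hiring — holds.
Hiring has to happen before Postmortem — holds.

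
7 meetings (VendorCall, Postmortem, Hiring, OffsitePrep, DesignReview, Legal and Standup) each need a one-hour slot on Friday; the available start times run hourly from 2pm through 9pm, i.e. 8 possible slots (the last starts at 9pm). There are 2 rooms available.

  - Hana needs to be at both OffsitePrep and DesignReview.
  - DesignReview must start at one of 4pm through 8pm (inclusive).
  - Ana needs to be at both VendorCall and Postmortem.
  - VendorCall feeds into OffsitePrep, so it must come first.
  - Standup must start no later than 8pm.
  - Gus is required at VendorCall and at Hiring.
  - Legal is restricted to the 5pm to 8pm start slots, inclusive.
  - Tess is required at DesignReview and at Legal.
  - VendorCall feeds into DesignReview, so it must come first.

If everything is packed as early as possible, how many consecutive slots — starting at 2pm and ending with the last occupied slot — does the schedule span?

4 slots

The precedence chain requires at least 2 distinct slots.
With at most 2 per slot and 7 meetings, at least 4 slots are needed.
Legal can't be placed before 5pm — that is slot 4 counting from 2pm — so the schedule must run through at least 4 slots.
4 works (last occupied slot: 5pm): for example Postmortem in 3pm; Standup in 2pm; OffsitePrep in 3pm; Hiring in 4pm; VendorCall in 2pm; Legal in 5pm; DesignReview in 4pm.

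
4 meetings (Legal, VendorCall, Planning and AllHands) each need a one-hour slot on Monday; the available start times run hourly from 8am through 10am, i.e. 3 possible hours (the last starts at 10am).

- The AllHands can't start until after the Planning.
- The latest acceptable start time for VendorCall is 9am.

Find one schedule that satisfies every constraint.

Legal -> 8am; Planning -> 8am; AllHands -> 9am; VendorCall -> 8am

Checking: Planning(8am) before AllHands(9am); VendorCall=8am in [8am,9am].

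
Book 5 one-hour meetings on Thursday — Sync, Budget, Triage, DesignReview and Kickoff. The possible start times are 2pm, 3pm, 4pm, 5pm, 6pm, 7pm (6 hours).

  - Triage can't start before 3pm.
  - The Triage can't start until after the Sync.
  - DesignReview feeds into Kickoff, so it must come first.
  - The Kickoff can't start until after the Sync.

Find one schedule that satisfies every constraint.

Sync in 2pm, DesignReview in 2pm, Kickoff in 3pm, Triage in 3pm, Budget in 2pm

Checking: Sync(2pm) before Kickoff(3pm); Sync(2pm) before Triage(3pm); DesignReview(2pm) before Kickoff(3pm); Triage=3pm in [3pm,7pm].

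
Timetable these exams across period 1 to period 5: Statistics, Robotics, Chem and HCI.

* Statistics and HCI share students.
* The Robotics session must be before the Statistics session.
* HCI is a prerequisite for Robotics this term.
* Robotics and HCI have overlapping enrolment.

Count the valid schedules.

50

Splitting on Statistics: it can be period 3 (5), period 4 (15), period 5 (30). Listing each branch's schedules as (Robotics, Chem, HCI) by period number:
Statistics=period 3: (2,1,1) (2,2,1) (2,3,1) (2,4,1) (2,5,1) — 5.
Statistics=period 4: (2,1,1) (2,2,1) (2,3,1) (2,4,1) (2,5,1) (3,1,1) (3,1,2) (3,2,1) (3,2,2) (3,3,1) (3,3,2) (3,4,1) (3,4,2) (3,5,1) (3,5,2) — 15.
Statistics=period 5: (2,1,1) (2,2,1) (2,3,1) (2,4,1) (2,5,1) (3,1,1) (3,1,2) (3,2,1) (3,2,2) (3,3,1) (3,3,2) (3,4,1) (3,4,2) (3,5,1) (3,5,2) (4,1,1) (4,1,2) (4,1,3) (4,2,1) (4,2,2) (4,2,3) (4,3,1) (4,3,2) (4,3,3) (4,4,1) (4,4,2) (4,4,3) (4,5,1) (4,5,2) (4,5,3) — 30.
Summing: 5 + 15 + 30 = 50.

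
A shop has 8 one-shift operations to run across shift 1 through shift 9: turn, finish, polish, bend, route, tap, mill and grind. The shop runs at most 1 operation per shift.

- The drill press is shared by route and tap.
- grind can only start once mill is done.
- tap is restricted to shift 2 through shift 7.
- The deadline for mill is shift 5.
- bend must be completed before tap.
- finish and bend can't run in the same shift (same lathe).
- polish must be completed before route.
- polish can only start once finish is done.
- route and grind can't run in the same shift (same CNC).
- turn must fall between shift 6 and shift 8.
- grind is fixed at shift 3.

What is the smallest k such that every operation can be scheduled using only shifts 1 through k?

8

The precedence chain requires at least 3 distinct shifts.
With at most 1 per shift and 8 operations, at least 8 shifts are needed.
turn can't be placed before shift 6, so the schedule must run through at least shift 6.
8 works (last occupied shift: shift 8): for example bend=shift 2; mill=shift 1; tap=shift 4; finish=shift 5; grind=shift 3; turn=shift 6; polish=shift 7; route=shift 8.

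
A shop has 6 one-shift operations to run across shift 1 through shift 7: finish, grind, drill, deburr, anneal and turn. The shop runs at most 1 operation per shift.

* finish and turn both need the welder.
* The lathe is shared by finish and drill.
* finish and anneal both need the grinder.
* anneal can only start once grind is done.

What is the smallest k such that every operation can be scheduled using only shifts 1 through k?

The precedence chain requires at least 2 distinct shifts.
With at most 1 per shift and 6 operations, at least 6 shifts are needed.
6 works (last occupied shift: shift 6): for example anneal -> shift 2; finish -> shift 3; grind -> shift 1; turn -> shift 6; deburr -> shift 5; drill -> shift 4.

6 shifts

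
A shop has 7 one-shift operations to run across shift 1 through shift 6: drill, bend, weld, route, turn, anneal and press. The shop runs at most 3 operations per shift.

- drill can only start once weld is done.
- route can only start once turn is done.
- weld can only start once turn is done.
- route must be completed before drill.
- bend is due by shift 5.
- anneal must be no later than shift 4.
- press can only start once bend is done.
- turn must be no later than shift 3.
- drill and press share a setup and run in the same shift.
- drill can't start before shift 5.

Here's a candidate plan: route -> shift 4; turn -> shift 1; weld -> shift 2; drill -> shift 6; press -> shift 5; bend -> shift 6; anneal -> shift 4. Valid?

turn must be no later than shift 3 — holds.
press can only start once bend is done — violated.
route must be completed before drill — holds.
weld can only start once turn is done — holds.
anneal must be no later than shift 4 — holds.
The shop runs at most 3 operations per shift — holds.
bend is due by shift 5 — violated.
drill and press share a setup and run in the same shift — violated.
route can only start once turn is done — holds.
drill can't start before shift 5 — holds.
drill can only start once weld is done — holds.

No — it violates: press can only start once bend is done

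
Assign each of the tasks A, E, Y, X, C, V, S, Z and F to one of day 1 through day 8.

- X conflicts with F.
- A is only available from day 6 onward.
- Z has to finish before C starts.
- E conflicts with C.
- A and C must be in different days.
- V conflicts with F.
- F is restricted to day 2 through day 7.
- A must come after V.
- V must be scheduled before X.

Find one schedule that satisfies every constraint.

Z -> day 1; V -> day 1; F -> day 2; Y -> day 1; A -> day 6; C -> day 2; S -> day 1; E -> day 1; X -> day 3

Checking: V(day 1) before A(day 6); V(day 1) before X(day 3); Z(day 1) before C(day 2); X(day 3) != F(day 2); V(day 1) != F(day 2); E(day 1) != C(day 2); A(day 6) != C(day 2); F=day 2 in [day 2,day 7]; A=day 6 in [day 6,day 8].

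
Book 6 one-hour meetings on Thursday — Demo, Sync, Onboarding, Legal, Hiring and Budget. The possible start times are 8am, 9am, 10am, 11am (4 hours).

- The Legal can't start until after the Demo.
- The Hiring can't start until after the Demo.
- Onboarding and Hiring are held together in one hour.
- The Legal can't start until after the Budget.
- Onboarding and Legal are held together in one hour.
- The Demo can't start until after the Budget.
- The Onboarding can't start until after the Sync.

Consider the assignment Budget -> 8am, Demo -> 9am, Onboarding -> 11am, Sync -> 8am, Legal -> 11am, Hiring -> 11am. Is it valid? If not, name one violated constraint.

The Hiring can't start until after the Demo — holds.
Onboarding and Legal are held together in one hour — holds.
The Legal can't start until after the Demo — holds.
Onboarding and Hiring are held together in one hour — holds.
The Onboarding can't start until after the Sync — holds.
The Legal can't start until after the Budget — holds.
The Demo can't start until after the Budget — holds.

Yes, all constraints hold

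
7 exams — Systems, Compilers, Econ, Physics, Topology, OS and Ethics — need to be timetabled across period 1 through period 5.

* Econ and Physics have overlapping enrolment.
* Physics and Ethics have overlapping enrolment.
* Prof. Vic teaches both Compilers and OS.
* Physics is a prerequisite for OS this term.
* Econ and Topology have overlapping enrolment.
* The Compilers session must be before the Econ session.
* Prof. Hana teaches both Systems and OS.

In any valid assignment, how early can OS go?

Precedence pushes OS to at least period 2.
OS at period 2 is achievable: Compilers=period 1, Physics=period 1, Systems=period 1, Ethics=period 2, Topology=period 1, OS=period 2, Econ=period 2.

period 2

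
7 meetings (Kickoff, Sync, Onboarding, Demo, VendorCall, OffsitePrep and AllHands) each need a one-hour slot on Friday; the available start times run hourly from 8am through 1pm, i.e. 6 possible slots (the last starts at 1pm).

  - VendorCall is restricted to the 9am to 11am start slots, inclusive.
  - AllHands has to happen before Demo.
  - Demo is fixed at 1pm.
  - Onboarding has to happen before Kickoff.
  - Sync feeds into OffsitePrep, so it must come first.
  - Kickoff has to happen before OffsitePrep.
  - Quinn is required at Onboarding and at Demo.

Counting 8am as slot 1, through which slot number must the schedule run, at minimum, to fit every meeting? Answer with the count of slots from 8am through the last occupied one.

The precedence chain requires at least 3 distinct slots.
Demo can't be placed before 1pm — that is slot 6 counting from 8am — so the schedule must run through at least 6 slots.
6 works (last occupied slot: 1pm): for example OffsitePrep in 10am; Sync in 8am; VendorCall in 9am; Kickoff in 9am; Demo in 1pm; Onboarding in 8am; AllHands in 8am.

6 slots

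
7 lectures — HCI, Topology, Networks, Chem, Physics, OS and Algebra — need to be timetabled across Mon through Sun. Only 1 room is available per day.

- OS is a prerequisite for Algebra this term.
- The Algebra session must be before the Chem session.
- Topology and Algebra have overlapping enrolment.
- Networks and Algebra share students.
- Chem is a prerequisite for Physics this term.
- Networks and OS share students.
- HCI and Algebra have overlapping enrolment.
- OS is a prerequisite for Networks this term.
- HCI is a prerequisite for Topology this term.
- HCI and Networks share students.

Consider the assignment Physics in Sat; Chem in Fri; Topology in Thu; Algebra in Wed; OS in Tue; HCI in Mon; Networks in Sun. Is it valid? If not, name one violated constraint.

Valid

OS is a prerequisite for Networks this term — holds.
HCI and Algebra have overlapping enrolment — holds.
HCI is a prerequisite for Topology this term — holds.
Chem is a prerequisite for Physics this term — holds.
Networks and Algebra share students — holds.
The Algebra session must be before the Chem session — holds.
Topology and Algebra have overlapping enrolment — holds.
Only 1 room is available per day — holds.
Networks and OS share students — holds.
HCI and Networks share students — holds.
OS is a prerequisite for Algebra this term — holds.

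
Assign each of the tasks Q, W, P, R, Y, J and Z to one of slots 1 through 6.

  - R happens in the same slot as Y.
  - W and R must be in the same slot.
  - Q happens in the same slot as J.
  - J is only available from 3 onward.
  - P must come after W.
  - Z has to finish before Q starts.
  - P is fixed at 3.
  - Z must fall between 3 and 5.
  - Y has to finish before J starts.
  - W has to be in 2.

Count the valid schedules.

6

Splitting on Q: it can be 4 (1), 5 (2), 6 (3). Listing each branch's schedules as (W, P, R, Y, J, Z):
Q=4: (2,3,2,2,4,3) — 1.
Q=5: (2,3,2,2,5,3) (2,3,2,2,5,4) — 2.
Q=6: (2,3,2,2,6,3) (2,3,2,2,6,4) (2,3,2,2,6,5) — 3.
Summing: 1 + 2 + 3 = 6.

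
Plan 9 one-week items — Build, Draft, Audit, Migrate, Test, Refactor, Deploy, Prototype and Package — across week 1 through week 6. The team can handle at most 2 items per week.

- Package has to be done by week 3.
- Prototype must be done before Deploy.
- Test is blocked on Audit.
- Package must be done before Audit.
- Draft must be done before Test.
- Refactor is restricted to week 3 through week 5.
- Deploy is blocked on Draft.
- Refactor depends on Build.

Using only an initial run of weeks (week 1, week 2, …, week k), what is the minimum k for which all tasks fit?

The precedence chain requires at least 3 distinct weeks.
With at most 2 per week and 9 tasks, at least 5 weeks are needed.
5 works (last occupied week: week 5): for example Prototype -> week 4, Build -> week 2, Test -> week 3, Refactor -> week 3, Migrate -> week 4, Deploy -> week 5, Package -> week 1, Audit -> week 2, Draft -> week 1.

5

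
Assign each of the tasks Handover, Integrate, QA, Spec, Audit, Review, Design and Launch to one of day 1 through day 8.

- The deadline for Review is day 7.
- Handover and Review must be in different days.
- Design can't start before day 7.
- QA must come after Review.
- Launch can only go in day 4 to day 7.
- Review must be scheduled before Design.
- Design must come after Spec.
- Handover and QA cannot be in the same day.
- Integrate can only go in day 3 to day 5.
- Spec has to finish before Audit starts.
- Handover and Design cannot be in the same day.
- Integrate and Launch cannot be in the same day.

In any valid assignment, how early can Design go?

Design is available from day 7.
Design at day 7 is achievable: Audit -> day 2, Integrate -> day 3, Spec -> day 1, Launch -> day 4, QA -> day 2, Review -> day 1, Design -> day 7, Handover -> day 3.

day 7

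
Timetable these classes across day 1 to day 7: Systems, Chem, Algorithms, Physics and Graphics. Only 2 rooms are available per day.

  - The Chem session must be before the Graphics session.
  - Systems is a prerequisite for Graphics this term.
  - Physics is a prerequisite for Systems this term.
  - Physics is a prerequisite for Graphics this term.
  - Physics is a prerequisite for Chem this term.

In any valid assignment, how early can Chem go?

day 2

Precedence pushes Chem to at least day 2; downstream work caps Chem at day 6.
Chem at day 2 is achievable: Physics=day 1; Chem=day 2; Systems=day 2; Algorithms=day 1; Graphics=day 3.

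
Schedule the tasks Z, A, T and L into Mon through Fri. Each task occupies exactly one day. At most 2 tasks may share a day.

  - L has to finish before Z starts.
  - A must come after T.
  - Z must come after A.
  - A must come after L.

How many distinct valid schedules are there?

20

Splitting on Z: it can be Wed (1), Thu (5), Fri (14). Listing each branch's schedules as (A, T, L):
Z=Wed: (Tue,Mon,Mon) — 1.
Z=Thu: (Tue,Mon,Mon) (Wed,Mon,Mon) (Wed,Mon,Tue) (Wed,Tue,Mon) (Wed,Tue,Tue) — 5.
Z=Fri: (Tue,Mon,Mon) (Wed,Mon,Mon) (Wed,Mon,Tue) (Wed,Tue,Mon) (Wed,Tue,Tue) (Thu,Mon,Mon) (Thu,Mon,Tue) (Thu,Mon,Wed) (Thu,Tue,Mon) (Thu,Tue,Tue) (Thu,Tue,Wed) (Thu,Wed,Mon) (Thu,Wed,Tue) (Thu,Wed,Wed) — 14.
Summing: 1 + 5 + 14 = 20.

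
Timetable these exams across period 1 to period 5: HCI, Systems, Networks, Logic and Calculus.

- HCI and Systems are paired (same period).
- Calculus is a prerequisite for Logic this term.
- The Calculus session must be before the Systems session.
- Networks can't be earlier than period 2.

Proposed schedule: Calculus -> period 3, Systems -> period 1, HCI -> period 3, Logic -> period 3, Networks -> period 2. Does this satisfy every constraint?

No. The Calculus session must be before the Systems session is not satisfied.

The Calculus session must be before the Systems session — violated.
Calculus is a prerequisite for Logic this term — violated.
Networks can't be earlier than period 2 — holds.
HCI and Systems are paired (same period) — violated.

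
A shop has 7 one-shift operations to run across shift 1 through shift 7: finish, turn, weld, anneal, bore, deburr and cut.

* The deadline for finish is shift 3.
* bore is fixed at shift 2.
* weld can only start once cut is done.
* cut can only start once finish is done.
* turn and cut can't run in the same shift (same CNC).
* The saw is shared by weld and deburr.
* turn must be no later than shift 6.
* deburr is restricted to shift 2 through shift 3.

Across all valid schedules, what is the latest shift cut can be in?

Precedence pushes cut to at least shift 2; downstream work caps cut at shift 6.
cut at shift 6 is achievable: finish=shift 1; anneal=shift 1; turn=shift 1; cut=shift 6; bore=shift 2; deburr=shift 2; weld=shift 7.

shift 6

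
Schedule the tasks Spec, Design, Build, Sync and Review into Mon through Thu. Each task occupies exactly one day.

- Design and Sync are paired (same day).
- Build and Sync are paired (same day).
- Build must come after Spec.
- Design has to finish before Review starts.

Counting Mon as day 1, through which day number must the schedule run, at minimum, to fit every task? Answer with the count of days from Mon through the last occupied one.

The precedence chain requires at least 3 distinct days.
3 works (last occupied day: Wed): for example Sync -> Tue; Review -> Wed; Build -> Tue; Design -> Tue; Spec -> Mon.

3 days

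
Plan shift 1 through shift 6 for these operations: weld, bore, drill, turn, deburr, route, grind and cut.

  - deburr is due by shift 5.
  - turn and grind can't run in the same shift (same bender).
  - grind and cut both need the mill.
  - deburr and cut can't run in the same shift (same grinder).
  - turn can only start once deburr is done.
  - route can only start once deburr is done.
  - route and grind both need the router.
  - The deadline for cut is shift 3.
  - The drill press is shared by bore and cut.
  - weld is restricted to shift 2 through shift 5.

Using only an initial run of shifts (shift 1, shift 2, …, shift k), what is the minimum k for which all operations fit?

2

The precedence chain requires at least 2 distinct shifts.
2 works (last occupied shift: shift 2): for example route in shift 2, cut in shift 2, grind in shift 1, deburr in shift 1, drill in shift 1, weld in shift 2, turn in shift 2, bore in shift 1.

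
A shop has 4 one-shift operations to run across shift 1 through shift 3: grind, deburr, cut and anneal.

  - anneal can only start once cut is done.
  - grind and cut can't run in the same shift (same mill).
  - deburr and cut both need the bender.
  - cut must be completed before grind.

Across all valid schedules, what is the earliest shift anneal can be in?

Precedence pushes anneal to at least shift 2.
anneal at shift 2 is achievable: deburr=shift 2; anneal=shift 2; cut=shift 1; grind=shift 2.

shift 2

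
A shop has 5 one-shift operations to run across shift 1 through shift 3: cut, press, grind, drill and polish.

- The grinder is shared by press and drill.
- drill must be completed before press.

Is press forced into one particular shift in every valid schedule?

press can be shift 2 (e.g. polish -> shift 1, cut -> shift 1, grind -> shift 1, drill -> shift 1, press -> shift 2) or shift 3 (e.g. grind in shift 1; cut in shift 1; press in shift 3; polish in shift 1; drill in shift 1).

No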